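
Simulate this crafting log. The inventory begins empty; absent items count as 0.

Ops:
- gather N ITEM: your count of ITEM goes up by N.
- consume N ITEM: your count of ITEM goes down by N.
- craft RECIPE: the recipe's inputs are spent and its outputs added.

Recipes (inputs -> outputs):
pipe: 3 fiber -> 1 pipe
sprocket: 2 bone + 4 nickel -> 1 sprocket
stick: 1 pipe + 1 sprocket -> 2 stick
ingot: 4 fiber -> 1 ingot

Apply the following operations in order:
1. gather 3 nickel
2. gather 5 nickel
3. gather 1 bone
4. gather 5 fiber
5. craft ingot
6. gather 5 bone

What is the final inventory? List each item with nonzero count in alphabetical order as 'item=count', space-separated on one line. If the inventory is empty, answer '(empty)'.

After 1 (gather 3 nickel): nickel=3
After 2 (gather 5 nickel): nickel=8
After 3 (gather 1 bone): bone=1 nickel=8
After 4 (gather 5 fiber): bone=1 fiber=5 nickel=8
After 5 (craft ingot): bone=1 fiber=1 ingot=1 nickel=8
After 6 (gather 5 bone): bone=6 fiber=1 ingot=1 nickel=8

Answer: bone=6 fiber=1 ingot=1 nickel=8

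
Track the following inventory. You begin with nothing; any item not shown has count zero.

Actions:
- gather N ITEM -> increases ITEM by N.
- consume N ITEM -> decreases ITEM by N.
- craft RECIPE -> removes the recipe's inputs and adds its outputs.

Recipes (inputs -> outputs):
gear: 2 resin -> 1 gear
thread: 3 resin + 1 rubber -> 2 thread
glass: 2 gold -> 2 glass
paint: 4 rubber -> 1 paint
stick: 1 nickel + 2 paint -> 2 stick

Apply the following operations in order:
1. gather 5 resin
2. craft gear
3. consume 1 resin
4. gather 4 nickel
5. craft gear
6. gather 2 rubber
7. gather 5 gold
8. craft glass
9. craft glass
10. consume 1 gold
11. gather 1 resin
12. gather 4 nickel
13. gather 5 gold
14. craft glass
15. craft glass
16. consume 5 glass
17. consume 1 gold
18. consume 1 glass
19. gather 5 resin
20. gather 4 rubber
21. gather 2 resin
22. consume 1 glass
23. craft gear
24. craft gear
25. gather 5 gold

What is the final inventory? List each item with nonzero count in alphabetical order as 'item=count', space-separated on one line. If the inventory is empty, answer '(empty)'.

Answer: gear=4 glass=1 gold=5 nickel=8 resin=4 rubber=6

Derivation:
After 1 (gather 5 resin): resin=5
After 2 (craft gear): gear=1 resin=3
After 3 (consume 1 resin): gear=1 resin=2
After 4 (gather 4 nickel): gear=1 nickel=4 resin=2
After 5 (craft gear): gear=2 nickel=4
After 6 (gather 2 rubber): gear=2 nickel=4 rubber=2
After 7 (gather 5 gold): gear=2 gold=5 nickel=4 rubber=2
After 8 (craft glass): gear=2 glass=2 gold=3 nickel=4 rubber=2
After 9 (craft glass): gear=2 glass=4 gold=1 nickel=4 rubber=2
After 10 (consume 1 gold): gear=2 glass=4 nickel=4 rubber=2
After 11 (gather 1 resin): gear=2 glass=4 nickel=4 resin=1 rubber=2
After 12 (gather 4 nickel): gear=2 glass=4 nickel=8 resin=1 rubber=2
After 13 (gather 5 gold): gear=2 glass=4 gold=5 nickel=8 resin=1 rubber=2
After 14 (craft glass): gear=2 glass=6 gold=3 nickel=8 resin=1 rubber=2
After 15 (craft glass): gear=2 glass=8 gold=1 nickel=8 resin=1 rubber=2
After 16 (consume 5 glass): gear=2 glass=3 gold=1 nickel=8 resin=1 rubber=2
After 17 (consume 1 gold): gear=2 glass=3 nickel=8 resin=1 rubber=2
After 18 (consume 1 glass): gear=2 glass=2 nickel=8 resin=1 rubber=2
After 19 (gather 5 resin): gear=2 glass=2 nickel=8 resin=6 rubber=2
After 20 (gather 4 rubber): gear=2 glass=2 nickel=8 resin=6 rubber=6
After 21 (gather 2 resin): gear=2 glass=2 nickel=8 resin=8 rubber=6
After 22 (consume 1 glass): gear=2 glass=1 nickel=8 resin=8 rubber=6
After 23 (craft gear): gear=3 glass=1 nickel=8 resin=6 rubber=6
After 24 (craft gear): gear=4 glass=1 nickel=8 resin=4 rubber=6
After 25 (gather 5 gold): gear=4 glass=1 gold=5 nickel=8 resin=4 rubber=6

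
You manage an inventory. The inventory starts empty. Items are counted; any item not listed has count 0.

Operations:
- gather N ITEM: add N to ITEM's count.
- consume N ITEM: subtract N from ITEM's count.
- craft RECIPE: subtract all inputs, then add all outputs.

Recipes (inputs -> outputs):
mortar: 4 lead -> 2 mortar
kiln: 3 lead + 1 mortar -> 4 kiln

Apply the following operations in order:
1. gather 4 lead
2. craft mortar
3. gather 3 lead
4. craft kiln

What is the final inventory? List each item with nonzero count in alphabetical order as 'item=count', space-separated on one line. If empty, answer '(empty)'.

After 1 (gather 4 lead): lead=4
After 2 (craft mortar): mortar=2
After 3 (gather 3 lead): lead=3 mortar=2
After 4 (craft kiln): kiln=4 mortar=1

Answer: kiln=4 mortar=1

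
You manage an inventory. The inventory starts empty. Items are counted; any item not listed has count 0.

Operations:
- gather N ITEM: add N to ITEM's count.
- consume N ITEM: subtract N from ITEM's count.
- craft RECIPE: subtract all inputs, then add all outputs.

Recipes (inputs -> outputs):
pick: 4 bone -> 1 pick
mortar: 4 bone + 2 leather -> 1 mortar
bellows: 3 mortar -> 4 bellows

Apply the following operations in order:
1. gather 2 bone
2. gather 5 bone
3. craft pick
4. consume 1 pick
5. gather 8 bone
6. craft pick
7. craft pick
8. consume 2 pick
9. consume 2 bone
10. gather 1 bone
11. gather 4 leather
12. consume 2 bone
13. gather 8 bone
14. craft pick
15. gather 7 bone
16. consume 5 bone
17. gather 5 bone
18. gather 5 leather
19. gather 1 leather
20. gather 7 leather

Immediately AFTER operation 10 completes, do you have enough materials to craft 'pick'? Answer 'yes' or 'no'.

After 1 (gather 2 bone): bone=2
After 2 (gather 5 bone): bone=7
After 3 (craft pick): bone=3 pick=1
After 4 (consume 1 pick): bone=3
After 5 (gather 8 bone): bone=11
After 6 (craft pick): bone=7 pick=1
After 7 (craft pick): bone=3 pick=2
After 8 (consume 2 pick): bone=3
After 9 (consume 2 bone): bone=1
After 10 (gather 1 bone): bone=2

Answer: no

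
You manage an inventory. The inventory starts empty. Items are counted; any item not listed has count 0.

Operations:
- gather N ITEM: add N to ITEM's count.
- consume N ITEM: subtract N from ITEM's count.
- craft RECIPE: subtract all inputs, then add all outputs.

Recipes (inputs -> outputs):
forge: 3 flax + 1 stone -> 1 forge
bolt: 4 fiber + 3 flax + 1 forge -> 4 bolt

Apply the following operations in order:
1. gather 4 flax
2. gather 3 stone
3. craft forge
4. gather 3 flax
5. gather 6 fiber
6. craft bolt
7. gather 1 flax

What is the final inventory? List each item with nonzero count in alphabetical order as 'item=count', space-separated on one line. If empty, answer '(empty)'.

After 1 (gather 4 flax): flax=4
After 2 (gather 3 stone): flax=4 stone=3
After 3 (craft forge): flax=1 forge=1 stone=2
After 4 (gather 3 flax): flax=4 forge=1 stone=2
After 5 (gather 6 fiber): fiber=6 flax=4 forge=1 stone=2
After 6 (craft bolt): bolt=4 fiber=2 flax=1 stone=2
After 7 (gather 1 flax): bolt=4 fiber=2 flax=2 stone=2

Answer: bolt=4 fiber=2 flax=2 stone=2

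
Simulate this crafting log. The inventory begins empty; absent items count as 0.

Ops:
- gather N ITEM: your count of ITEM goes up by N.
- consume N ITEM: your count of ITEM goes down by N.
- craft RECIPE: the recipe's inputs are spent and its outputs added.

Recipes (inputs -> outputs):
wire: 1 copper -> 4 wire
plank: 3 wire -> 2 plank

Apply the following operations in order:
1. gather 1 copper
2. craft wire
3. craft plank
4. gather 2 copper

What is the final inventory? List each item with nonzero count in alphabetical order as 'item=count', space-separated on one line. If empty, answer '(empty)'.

After 1 (gather 1 copper): copper=1
After 2 (craft wire): wire=4
After 3 (craft plank): plank=2 wire=1
After 4 (gather 2 copper): copper=2 plank=2 wire=1

Answer: copper=2 plank=2 wire=1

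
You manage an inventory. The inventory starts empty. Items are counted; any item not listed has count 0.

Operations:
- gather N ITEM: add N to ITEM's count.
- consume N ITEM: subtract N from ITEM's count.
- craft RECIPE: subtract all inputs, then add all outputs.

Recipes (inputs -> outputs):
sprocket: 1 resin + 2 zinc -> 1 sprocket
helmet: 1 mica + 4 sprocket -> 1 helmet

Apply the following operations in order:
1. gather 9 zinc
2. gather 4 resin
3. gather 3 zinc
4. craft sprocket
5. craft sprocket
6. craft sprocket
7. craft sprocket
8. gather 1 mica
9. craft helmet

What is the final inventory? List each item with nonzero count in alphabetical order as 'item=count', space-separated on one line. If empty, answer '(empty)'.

After 1 (gather 9 zinc): zinc=9
After 2 (gather 4 resin): resin=4 zinc=9
After 3 (gather 3 zinc): resin=4 zinc=12
After 4 (craft sprocket): resin=3 sprocket=1 zinc=10
After 5 (craft sprocket): resin=2 sprocket=2 zinc=8
After 6 (craft sprocket): resin=1 sprocket=3 zinc=6
After 7 (craft sprocket): sprocket=4 zinc=4
After 8 (gather 1 mica): mica=1 sprocket=4 zinc=4
After 9 (craft helmet): helmet=1 zinc=4

Answer: helmet=1 zinc=4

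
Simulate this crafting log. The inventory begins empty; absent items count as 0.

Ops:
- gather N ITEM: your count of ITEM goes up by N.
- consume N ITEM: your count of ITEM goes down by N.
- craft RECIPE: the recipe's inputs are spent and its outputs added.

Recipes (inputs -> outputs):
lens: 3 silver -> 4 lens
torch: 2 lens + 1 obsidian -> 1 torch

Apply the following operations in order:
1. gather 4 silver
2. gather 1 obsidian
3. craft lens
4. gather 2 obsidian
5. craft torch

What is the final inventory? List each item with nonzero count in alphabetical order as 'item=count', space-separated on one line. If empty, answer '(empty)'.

After 1 (gather 4 silver): silver=4
After 2 (gather 1 obsidian): obsidian=1 silver=4
After 3 (craft lens): lens=4 obsidian=1 silver=1
After 4 (gather 2 obsidian): lens=4 obsidian=3 silver=1
After 5 (craft torch): lens=2 obsidian=2 silver=1 torch=1

Answer: lens=2 obsidian=2 silver=1 torch=1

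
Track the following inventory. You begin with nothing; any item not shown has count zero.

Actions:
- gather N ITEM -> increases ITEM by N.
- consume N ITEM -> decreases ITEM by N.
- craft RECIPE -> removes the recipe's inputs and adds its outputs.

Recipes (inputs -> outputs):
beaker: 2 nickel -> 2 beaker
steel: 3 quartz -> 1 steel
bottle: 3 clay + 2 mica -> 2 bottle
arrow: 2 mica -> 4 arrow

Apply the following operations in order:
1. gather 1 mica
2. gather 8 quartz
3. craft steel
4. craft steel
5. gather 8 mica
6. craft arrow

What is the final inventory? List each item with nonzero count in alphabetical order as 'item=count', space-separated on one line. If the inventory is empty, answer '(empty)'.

Answer: arrow=4 mica=7 quartz=2 steel=2

Derivation:
After 1 (gather 1 mica): mica=1
After 2 (gather 8 quartz): mica=1 quartz=8
After 3 (craft steel): mica=1 quartz=5 steel=1
After 4 (craft steel): mica=1 quartz=2 steel=2
After 5 (gather 8 mica): mica=9 quartz=2 steel=2
After 6 (craft arrow): arrow=4 mica=7 quartz=2 steel=2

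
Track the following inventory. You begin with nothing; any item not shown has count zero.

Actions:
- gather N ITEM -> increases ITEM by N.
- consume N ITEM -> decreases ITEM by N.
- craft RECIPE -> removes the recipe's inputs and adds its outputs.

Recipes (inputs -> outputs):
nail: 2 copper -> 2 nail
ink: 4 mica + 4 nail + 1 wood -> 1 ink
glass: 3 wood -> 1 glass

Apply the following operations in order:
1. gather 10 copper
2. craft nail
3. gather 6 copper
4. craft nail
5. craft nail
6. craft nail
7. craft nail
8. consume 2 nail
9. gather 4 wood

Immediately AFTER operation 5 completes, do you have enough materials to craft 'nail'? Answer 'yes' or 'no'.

After 1 (gather 10 copper): copper=10
After 2 (craft nail): copper=8 nail=2
After 3 (gather 6 copper): copper=14 nail=2
After 4 (craft nail): copper=12 nail=4
After 5 (craft nail): copper=10 nail=6

Answer: yes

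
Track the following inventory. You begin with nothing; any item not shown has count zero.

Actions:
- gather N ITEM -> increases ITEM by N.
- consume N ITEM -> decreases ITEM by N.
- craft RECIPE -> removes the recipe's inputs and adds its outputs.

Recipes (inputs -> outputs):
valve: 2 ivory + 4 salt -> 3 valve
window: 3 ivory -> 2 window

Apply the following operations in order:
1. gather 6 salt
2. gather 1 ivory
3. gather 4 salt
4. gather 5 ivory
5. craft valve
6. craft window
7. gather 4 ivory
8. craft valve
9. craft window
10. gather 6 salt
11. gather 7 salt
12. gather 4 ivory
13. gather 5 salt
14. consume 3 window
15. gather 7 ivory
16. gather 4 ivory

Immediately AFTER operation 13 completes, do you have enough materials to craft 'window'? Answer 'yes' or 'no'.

After 1 (gather 6 salt): salt=6
After 2 (gather 1 ivory): ivory=1 salt=6
After 3 (gather 4 salt): ivory=1 salt=10
After 4 (gather 5 ivory): ivory=6 salt=10
After 5 (craft valve): ivory=4 salt=6 valve=3
After 6 (craft window): ivory=1 salt=6 valve=3 window=2
After 7 (gather 4 ivory): ivory=5 salt=6 valve=3 window=2
After 8 (craft valve): ivory=3 salt=2 valve=6 window=2
After 9 (craft window): salt=2 valve=6 window=4
After 10 (gather 6 salt): salt=8 valve=6 window=4
After 11 (gather 7 salt): salt=15 valve=6 window=4
After 12 (gather 4 ivory): ivory=4 salt=15 valve=6 window=4
After 13 (gather 5 salt): ivory=4 salt=20 valve=6 window=4

Answer: yes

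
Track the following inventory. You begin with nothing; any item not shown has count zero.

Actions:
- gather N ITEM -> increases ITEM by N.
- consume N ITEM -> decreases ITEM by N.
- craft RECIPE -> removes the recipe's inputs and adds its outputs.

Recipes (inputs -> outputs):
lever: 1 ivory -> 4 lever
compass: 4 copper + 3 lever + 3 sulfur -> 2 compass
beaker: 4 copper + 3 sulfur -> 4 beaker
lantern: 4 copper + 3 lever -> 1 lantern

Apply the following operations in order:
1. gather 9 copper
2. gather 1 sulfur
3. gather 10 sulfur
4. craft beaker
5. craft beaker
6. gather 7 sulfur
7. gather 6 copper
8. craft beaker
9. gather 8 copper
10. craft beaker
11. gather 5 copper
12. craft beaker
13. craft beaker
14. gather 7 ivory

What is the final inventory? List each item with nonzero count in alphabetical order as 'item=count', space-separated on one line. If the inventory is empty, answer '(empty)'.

Answer: beaker=24 copper=4 ivory=7

Derivation:
After 1 (gather 9 copper): copper=9
After 2 (gather 1 sulfur): copper=9 sulfur=1
After 3 (gather 10 sulfur): copper=9 sulfur=11
After 4 (craft beaker): beaker=4 copper=5 sulfur=8
After 5 (craft beaker): beaker=8 copper=1 sulfur=5
After 6 (gather 7 sulfur): beaker=8 copper=1 sulfur=12
After 7 (gather 6 copper): beaker=8 copper=7 sulfur=12
After 8 (craft beaker): beaker=12 copper=3 sulfur=9
After 9 (gather 8 copper): beaker=12 copper=11 sulfur=9
After 10 (craft beaker): beaker=16 copper=7 sulfur=6
After 11 (gather 5 copper): beaker=16 copper=12 sulfur=6
After 12 (craft beaker): beaker=20 copper=8 sulfur=3
After 13 (craft beaker): beaker=24 copper=4
After 14 (gather 7 ivory): beaker=24 copper=4 ivory=7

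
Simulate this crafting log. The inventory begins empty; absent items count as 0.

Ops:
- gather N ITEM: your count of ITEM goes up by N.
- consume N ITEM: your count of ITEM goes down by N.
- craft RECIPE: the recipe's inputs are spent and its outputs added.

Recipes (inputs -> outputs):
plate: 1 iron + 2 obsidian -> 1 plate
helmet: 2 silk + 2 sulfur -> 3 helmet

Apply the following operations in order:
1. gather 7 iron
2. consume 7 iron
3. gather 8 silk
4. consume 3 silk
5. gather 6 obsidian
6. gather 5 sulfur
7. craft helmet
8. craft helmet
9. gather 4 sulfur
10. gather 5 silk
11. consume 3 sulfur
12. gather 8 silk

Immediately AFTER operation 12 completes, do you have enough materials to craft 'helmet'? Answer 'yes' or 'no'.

After 1 (gather 7 iron): iron=7
After 2 (consume 7 iron): (empty)
After 3 (gather 8 silk): silk=8
After 4 (consume 3 silk): silk=5
After 5 (gather 6 obsidian): obsidian=6 silk=5
After 6 (gather 5 sulfur): obsidian=6 silk=5 sulfur=5
After 7 (craft helmet): helmet=3 obsidian=6 silk=3 sulfur=3
After 8 (craft helmet): helmet=6 obsidian=6 silk=1 sulfur=1
After 9 (gather 4 sulfur): helmet=6 obsidian=6 silk=1 sulfur=5
After 10 (gather 5 silk): helmet=6 obsidian=6 silk=6 sulfur=5
After 11 (consume 3 sulfur): helmet=6 obsidian=6 silk=6 sulfur=2
After 12 (gather 8 silk): helmet=6 obsidian=6 silk=14 sulfur=2

Answer: yes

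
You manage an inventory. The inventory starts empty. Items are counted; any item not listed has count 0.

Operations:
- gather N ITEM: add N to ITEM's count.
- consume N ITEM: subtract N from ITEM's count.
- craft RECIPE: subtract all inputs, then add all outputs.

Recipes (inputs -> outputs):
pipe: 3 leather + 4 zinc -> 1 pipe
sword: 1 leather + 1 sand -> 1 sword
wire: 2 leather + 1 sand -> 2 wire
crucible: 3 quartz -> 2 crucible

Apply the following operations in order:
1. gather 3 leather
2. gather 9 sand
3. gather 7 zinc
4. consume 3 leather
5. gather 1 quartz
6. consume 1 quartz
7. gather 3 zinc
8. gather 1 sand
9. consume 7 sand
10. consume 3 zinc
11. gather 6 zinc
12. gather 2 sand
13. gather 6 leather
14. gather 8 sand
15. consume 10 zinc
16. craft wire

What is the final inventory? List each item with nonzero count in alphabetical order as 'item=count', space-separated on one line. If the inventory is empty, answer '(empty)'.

After 1 (gather 3 leather): leather=3
After 2 (gather 9 sand): leather=3 sand=9
After 3 (gather 7 zinc): leather=3 sand=9 zinc=7
After 4 (consume 3 leather): sand=9 zinc=7
After 5 (gather 1 quartz): quartz=1 sand=9 zinc=7
After 6 (consume 1 quartz): sand=9 zinc=7
After 7 (gather 3 zinc): sand=9 zinc=10
After 8 (gather 1 sand): sand=10 zinc=10
After 9 (consume 7 sand): sand=3 zinc=10
After 10 (consume 3 zinc): sand=3 zinc=7
After 11 (gather 6 zinc): sand=3 zinc=13
After 12 (gather 2 sand): sand=5 zinc=13
After 13 (gather 6 leather): leather=6 sand=5 zinc=13
After 14 (gather 8 sand): leather=6 sand=13 zinc=13
After 15 (consume 10 zinc): leather=6 sand=13 zinc=3
After 16 (craft wire): leather=4 sand=12 wire=2 zinc=3

Answer: leather=4 sand=12 wire=2 zinc=3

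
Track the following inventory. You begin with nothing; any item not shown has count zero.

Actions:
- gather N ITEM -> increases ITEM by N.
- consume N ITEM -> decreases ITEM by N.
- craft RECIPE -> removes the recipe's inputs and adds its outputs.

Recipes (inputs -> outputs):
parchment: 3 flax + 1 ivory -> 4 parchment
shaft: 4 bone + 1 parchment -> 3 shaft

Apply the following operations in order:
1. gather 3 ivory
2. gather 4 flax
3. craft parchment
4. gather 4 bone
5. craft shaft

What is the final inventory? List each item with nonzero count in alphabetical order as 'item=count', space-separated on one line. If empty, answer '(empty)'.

Answer: flax=1 ivory=2 parchment=3 shaft=3

Derivation:
After 1 (gather 3 ivory): ivory=3
After 2 (gather 4 flax): flax=4 ivory=3
After 3 (craft parchment): flax=1 ivory=2 parchment=4
After 4 (gather 4 bone): bone=4 flax=1 ivory=2 parchment=4
After 5 (craft shaft): flax=1 ivory=2 parchment=3 shaft=3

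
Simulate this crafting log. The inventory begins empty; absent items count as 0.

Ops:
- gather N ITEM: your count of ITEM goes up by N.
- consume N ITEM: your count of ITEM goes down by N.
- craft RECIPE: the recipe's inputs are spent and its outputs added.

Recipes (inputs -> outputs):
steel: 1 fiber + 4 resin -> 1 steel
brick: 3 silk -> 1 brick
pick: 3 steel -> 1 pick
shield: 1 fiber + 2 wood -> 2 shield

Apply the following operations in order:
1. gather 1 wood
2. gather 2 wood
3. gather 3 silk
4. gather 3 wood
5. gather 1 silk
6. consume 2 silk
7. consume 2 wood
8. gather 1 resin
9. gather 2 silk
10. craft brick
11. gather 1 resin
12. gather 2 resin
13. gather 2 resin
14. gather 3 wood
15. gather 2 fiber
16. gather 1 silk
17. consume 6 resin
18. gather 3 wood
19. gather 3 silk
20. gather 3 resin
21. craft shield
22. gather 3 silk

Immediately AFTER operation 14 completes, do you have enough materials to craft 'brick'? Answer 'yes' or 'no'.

After 1 (gather 1 wood): wood=1
After 2 (gather 2 wood): wood=3
After 3 (gather 3 silk): silk=3 wood=3
After 4 (gather 3 wood): silk=3 wood=6
After 5 (gather 1 silk): silk=4 wood=6
After 6 (consume 2 silk): silk=2 wood=6
After 7 (consume 2 wood): silk=2 wood=4
After 8 (gather 1 resin): resin=1 silk=2 wood=4
After 9 (gather 2 silk): resin=1 silk=4 wood=4
After 10 (craft brick): brick=1 resin=1 silk=1 wood=4
After 11 (gather 1 resin): brick=1 resin=2 silk=1 wood=4
After 12 (gather 2 resin): brick=1 resin=4 silk=1 wood=4
After 13 (gather 2 resin): brick=1 resin=6 silk=1 wood=4
After 14 (gather 3 wood): brick=1 resin=6 silk=1 wood=7

Answer: no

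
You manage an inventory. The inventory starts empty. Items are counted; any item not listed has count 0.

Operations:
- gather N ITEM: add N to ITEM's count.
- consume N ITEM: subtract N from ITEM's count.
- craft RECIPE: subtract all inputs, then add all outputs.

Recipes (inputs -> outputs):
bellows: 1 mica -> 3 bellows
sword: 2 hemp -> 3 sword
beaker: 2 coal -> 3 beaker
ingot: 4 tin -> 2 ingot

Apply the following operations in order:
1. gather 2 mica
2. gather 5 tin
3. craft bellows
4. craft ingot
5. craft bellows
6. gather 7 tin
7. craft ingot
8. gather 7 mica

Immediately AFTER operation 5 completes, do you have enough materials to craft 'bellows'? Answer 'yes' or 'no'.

After 1 (gather 2 mica): mica=2
After 2 (gather 5 tin): mica=2 tin=5
After 3 (craft bellows): bellows=3 mica=1 tin=5
After 4 (craft ingot): bellows=3 ingot=2 mica=1 tin=1
After 5 (craft bellows): bellows=6 ingot=2 tin=1

Answer: no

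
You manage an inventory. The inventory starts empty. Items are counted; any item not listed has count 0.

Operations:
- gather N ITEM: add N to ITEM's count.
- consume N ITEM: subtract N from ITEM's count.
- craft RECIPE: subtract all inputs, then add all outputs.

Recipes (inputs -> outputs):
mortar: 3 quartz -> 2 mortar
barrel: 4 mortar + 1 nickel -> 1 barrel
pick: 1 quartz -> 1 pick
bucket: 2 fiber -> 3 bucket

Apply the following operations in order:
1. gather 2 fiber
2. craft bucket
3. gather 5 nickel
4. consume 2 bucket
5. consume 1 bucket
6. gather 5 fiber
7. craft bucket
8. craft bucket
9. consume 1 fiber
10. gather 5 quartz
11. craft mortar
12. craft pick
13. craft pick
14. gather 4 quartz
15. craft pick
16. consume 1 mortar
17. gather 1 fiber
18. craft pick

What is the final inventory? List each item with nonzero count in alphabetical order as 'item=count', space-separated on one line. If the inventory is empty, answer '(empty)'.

After 1 (gather 2 fiber): fiber=2
After 2 (craft bucket): bucket=3
After 3 (gather 5 nickel): bucket=3 nickel=5
After 4 (consume 2 bucket): bucket=1 nickel=5
After 5 (consume 1 bucket): nickel=5
After 6 (gather 5 fiber): fiber=5 nickel=5
After 7 (craft bucket): bucket=3 fiber=3 nickel=5
After 8 (craft bucket): bucket=6 fiber=1 nickel=5
After 9 (consume 1 fiber): bucket=6 nickel=5
After 10 (gather 5 quartz): bucket=6 nickel=5 quartz=5
After 11 (craft mortar): bucket=6 mortar=2 nickel=5 quartz=2
After 12 (craft pick): bucket=6 mortar=2 nickel=5 pick=1 quartz=1
After 13 (craft pick): bucket=6 mortar=2 nickel=5 pick=2
After 14 (gather 4 quartz): bucket=6 mortar=2 nickel=5 pick=2 quartz=4
After 15 (craft pick): bucket=6 mortar=2 nickel=5 pick=3 quartz=3
After 16 (consume 1 mortar): bucket=6 mortar=1 nickel=5 pick=3 quartz=3
After 17 (gather 1 fiber): bucket=6 fiber=1 mortar=1 nickel=5 pick=3 quartz=3
After 18 (craft pick): bucket=6 fiber=1 mortar=1 nickel=5 pick=4 quartz=2

Answer: bucket=6 fiber=1 mortar=1 nickel=5 pick=4 quartz=2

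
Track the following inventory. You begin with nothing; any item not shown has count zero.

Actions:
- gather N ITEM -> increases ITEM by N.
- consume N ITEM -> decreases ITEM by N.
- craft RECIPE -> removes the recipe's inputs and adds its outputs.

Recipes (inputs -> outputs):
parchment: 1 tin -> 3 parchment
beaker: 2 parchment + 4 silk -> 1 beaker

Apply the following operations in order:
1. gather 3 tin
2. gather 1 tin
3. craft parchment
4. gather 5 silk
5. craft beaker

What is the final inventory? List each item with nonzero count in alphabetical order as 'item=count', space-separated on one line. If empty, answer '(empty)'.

After 1 (gather 3 tin): tin=3
After 2 (gather 1 tin): tin=4
After 3 (craft parchment): parchment=3 tin=3
After 4 (gather 5 silk): parchment=3 silk=5 tin=3
After 5 (craft beaker): beaker=1 parchment=1 silk=1 tin=3

Answer: beaker=1 parchment=1 silk=1 tin=3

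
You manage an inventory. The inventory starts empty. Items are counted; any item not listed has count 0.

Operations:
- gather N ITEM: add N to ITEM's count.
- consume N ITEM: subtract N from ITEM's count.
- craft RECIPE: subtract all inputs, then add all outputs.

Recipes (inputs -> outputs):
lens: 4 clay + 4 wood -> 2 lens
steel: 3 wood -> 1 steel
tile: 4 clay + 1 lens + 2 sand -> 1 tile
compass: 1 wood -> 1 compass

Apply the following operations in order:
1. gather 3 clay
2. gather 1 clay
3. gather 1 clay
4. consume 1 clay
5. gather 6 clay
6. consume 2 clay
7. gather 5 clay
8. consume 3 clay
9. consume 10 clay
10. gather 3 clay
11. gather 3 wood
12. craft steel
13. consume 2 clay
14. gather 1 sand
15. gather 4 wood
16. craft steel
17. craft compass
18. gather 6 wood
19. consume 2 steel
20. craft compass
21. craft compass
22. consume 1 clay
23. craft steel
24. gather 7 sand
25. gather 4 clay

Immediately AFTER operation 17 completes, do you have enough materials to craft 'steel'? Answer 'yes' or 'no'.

Answer: no

Derivation:
After 1 (gather 3 clay): clay=3
After 2 (gather 1 clay): clay=4
After 3 (gather 1 clay): clay=5
After 4 (consume 1 clay): clay=4
After 5 (gather 6 clay): clay=10
After 6 (consume 2 clay): clay=8
After 7 (gather 5 clay): clay=13
After 8 (consume 3 clay): clay=10
After 9 (consume 10 clay): (empty)
After 10 (gather 3 clay): clay=3
After 11 (gather 3 wood): clay=3 wood=3
After 12 (craft steel): clay=3 steel=1
After 13 (consume 2 clay): clay=1 steel=1
After 14 (gather 1 sand): clay=1 sand=1 steel=1
After 15 (gather 4 wood): clay=1 sand=1 steel=1 wood=4
After 16 (craft steel): clay=1 sand=1 steel=2 wood=1
After 17 (craft compass): clay=1 compass=1 sand=1 steel=2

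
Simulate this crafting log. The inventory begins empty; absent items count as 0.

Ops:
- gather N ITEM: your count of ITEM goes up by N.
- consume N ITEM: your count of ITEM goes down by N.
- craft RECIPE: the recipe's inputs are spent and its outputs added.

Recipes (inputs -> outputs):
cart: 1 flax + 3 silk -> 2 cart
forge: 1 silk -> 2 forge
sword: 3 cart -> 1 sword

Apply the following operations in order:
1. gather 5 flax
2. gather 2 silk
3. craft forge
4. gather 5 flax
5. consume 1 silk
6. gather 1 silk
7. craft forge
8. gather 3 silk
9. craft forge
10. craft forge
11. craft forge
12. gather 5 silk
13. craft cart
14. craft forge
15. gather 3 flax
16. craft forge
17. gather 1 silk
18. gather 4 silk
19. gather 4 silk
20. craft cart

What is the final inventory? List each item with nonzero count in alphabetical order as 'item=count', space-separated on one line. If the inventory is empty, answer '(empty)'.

Answer: cart=4 flax=11 forge=14 silk=6

Derivation:
After 1 (gather 5 flax): flax=5
After 2 (gather 2 silk): flax=5 silk=2
After 3 (craft forge): flax=5 forge=2 silk=1
After 4 (gather 5 flax): flax=10 forge=2 silk=1
After 5 (consume 1 silk): flax=10 forge=2
After 6 (gather 1 silk): flax=10 forge=2 silk=1
After 7 (craft forge): flax=10 forge=4
After 8 (gather 3 silk): flax=10 forge=4 silk=3
After 9 (craft forge): flax=10 forge=6 silk=2
After 10 (craft forge): flax=10 forge=8 silk=1
After 11 (craft forge): flax=10 forge=10
After 12 (gather 5 silk): flax=10 forge=10 silk=5
After 13 (craft cart): cart=2 flax=9 forge=10 silk=2
After 14 (craft forge): cart=2 flax=9 forge=12 silk=1
After 15 (gather 3 flax): cart=2 flax=12 forge=12 silk=1
After 16 (craft forge): cart=2 flax=12 forge=14
After 17 (gather 1 silk): cart=2 flax=12 forge=14 silk=1
After 18 (gather 4 silk): cart=2 flax=12 forge=14 silk=5
After 19 (gather 4 silk): cart=2 flax=12 forge=14 silk=9
After 20 (craft cart): cart=4 flax=11 forge=14 silk=6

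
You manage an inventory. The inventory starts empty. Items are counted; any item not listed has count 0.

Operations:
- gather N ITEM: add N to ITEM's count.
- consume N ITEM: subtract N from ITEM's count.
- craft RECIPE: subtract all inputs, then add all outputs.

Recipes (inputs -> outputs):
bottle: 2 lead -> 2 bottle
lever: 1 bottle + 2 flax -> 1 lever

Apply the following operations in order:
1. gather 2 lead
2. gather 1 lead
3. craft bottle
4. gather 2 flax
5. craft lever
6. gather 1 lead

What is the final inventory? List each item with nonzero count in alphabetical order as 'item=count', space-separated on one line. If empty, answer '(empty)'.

Answer: bottle=1 lead=2 lever=1

Derivation:
After 1 (gather 2 lead): lead=2
After 2 (gather 1 lead): lead=3
After 3 (craft bottle): bottle=2 lead=1
After 4 (gather 2 flax): bottle=2 flax=2 lead=1
After 5 (craft lever): bottle=1 lead=1 lever=1
After 6 (gather 1 lead): bottle=1 lead=2 lever=1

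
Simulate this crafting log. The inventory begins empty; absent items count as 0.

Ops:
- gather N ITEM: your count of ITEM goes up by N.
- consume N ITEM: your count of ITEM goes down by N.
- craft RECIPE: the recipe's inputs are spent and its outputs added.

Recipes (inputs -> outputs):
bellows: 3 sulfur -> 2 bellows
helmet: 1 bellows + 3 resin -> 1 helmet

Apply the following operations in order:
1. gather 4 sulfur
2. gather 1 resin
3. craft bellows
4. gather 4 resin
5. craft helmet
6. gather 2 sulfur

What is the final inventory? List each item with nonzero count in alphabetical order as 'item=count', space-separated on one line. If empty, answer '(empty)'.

Answer: bellows=1 helmet=1 resin=2 sulfur=3

Derivation:
After 1 (gather 4 sulfur): sulfur=4
After 2 (gather 1 resin): resin=1 sulfur=4
After 3 (craft bellows): bellows=2 resin=1 sulfur=1
After 4 (gather 4 resin): bellows=2 resin=5 sulfur=1
After 5 (craft helmet): bellows=1 helmet=1 resin=2 sulfur=1
After 6 (gather 2 sulfur): bellows=1 helmet=1 resin=2 sulfur=3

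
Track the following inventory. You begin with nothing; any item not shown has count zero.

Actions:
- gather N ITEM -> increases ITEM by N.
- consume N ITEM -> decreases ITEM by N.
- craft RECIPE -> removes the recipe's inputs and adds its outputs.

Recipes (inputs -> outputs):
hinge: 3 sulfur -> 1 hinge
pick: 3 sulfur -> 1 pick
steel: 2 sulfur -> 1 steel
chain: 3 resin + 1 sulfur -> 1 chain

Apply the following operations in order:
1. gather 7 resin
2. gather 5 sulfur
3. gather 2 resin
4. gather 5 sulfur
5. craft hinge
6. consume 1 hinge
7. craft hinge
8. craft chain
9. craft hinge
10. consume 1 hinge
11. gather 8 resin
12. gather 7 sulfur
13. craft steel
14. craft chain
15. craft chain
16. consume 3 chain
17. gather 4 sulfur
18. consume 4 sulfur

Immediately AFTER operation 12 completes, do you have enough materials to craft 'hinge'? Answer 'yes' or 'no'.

Answer: yes

Derivation:
After 1 (gather 7 resin): resin=7
After 2 (gather 5 sulfur): resin=7 sulfur=5
After 3 (gather 2 resin): resin=9 sulfur=5
After 4 (gather 5 sulfur): resin=9 sulfur=10
After 5 (craft hinge): hinge=1 resin=9 sulfur=7
After 6 (consume 1 hinge): resin=9 sulfur=7
After 7 (craft hinge): hinge=1 resin=9 sulfur=4
After 8 (craft chain): chain=1 hinge=1 resin=6 sulfur=3
After 9 (craft hinge): chain=1 hinge=2 resin=6
After 10 (consume 1 hinge): chain=1 hinge=1 resin=6
After 11 (gather 8 resin): chain=1 hinge=1 resin=14
After 12 (gather 7 sulfur): chain=1 hinge=1 resin=14 sulfur=7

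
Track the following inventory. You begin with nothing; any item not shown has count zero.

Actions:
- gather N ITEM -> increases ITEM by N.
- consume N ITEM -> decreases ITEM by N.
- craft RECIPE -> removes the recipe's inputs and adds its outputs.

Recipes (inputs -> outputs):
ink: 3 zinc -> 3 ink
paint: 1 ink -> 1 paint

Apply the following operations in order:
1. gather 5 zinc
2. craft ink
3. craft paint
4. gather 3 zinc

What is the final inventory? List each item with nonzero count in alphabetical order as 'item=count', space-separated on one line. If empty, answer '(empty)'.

Answer: ink=2 paint=1 zinc=5

Derivation:
After 1 (gather 5 zinc): zinc=5
After 2 (craft ink): ink=3 zinc=2
After 3 (craft paint): ink=2 paint=1 zinc=2
After 4 (gather 3 zinc): ink=2 paint=1 zinc=5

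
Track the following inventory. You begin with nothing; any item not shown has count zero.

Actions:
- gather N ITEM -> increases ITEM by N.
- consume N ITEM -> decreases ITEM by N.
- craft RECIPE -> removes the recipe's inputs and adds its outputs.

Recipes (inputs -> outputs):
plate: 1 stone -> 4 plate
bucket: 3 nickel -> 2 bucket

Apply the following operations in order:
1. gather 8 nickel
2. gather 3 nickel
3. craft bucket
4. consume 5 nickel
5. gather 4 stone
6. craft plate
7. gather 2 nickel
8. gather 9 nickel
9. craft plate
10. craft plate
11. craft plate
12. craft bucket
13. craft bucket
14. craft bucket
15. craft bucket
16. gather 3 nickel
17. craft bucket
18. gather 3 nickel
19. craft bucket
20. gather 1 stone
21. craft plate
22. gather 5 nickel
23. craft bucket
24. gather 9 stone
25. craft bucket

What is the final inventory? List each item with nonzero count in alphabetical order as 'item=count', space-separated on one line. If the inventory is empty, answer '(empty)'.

After 1 (gather 8 nickel): nickel=8
After 2 (gather 3 nickel): nickel=11
After 3 (craft bucket): bucket=2 nickel=8
After 4 (consume 5 nickel): bucket=2 nickel=3
After 5 (gather 4 stone): bucket=2 nickel=3 stone=4
After 6 (craft plate): bucket=2 nickel=3 plate=4 stone=3
After 7 (gather 2 nickel): bucket=2 nickel=5 plate=4 stone=3
After 8 (gather 9 nickel): bucket=2 nickel=14 plate=4 stone=3
After 9 (craft plate): bucket=2 nickel=14 plate=8 stone=2
After 10 (craft plate): bucket=2 nickel=14 plate=12 stone=1
After 11 (craft plate): bucket=2 nickel=14 plate=16
After 12 (craft bucket): bucket=4 nickel=11 plate=16
After 13 (craft bucket): bucket=6 nickel=8 plate=16
After 14 (craft bucket): bucket=8 nickel=5 plate=16
After 15 (craft bucket): bucket=10 nickel=2 plate=16
After 16 (gather 3 nickel): bucket=10 nickel=5 plate=16
After 17 (craft bucket): bucket=12 nickel=2 plate=16
After 18 (gather 3 nickel): bucket=12 nickel=5 plate=16
After 19 (craft bucket): bucket=14 nickel=2 plate=16
After 20 (gather 1 stone): bucket=14 nickel=2 plate=16 stone=1
After 21 (craft plate): bucket=14 nickel=2 plate=20
After 22 (gather 5 nickel): bucket=14 nickel=7 plate=20
After 23 (craft bucket): bucket=16 nickel=4 plate=20
After 24 (gather 9 stone): bucket=16 nickel=4 plate=20 stone=9
After 25 (craft bucket): bucket=18 nickel=1 plate=20 stone=9

Answer: bucket=18 nickel=1 plate=20 stone=9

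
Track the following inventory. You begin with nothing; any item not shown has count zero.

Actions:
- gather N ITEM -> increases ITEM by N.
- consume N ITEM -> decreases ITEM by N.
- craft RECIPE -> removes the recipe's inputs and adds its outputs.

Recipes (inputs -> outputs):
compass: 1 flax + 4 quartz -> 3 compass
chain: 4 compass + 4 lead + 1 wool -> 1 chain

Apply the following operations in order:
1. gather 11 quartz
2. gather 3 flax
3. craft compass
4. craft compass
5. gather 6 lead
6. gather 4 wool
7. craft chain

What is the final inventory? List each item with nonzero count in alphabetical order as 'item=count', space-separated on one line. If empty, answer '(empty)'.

Answer: chain=1 compass=2 flax=1 lead=2 quartz=3 wool=3

Derivation:
After 1 (gather 11 quartz): quartz=11
After 2 (gather 3 flax): flax=3 quartz=11
After 3 (craft compass): compass=3 flax=2 quartz=7
After 4 (craft compass): compass=6 flax=1 quartz=3
After 5 (gather 6 lead): compass=6 flax=1 lead=6 quartz=3
After 6 (gather 4 wool): compass=6 flax=1 lead=6 quartz=3 wool=4
After 7 (craft chain): chain=1 compass=2 flax=1 lead=2 quartz=3 wool=3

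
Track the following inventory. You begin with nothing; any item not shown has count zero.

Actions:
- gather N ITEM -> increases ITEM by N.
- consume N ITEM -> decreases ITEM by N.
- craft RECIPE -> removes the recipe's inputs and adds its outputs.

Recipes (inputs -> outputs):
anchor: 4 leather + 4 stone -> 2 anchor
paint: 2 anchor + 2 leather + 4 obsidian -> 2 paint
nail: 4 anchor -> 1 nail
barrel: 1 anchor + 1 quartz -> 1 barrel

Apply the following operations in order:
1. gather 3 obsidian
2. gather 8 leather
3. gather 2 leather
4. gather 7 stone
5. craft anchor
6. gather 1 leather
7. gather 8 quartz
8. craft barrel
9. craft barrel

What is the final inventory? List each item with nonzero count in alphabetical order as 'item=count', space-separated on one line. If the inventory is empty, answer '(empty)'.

Answer: barrel=2 leather=7 obsidian=3 quartz=6 stone=3

Derivation:
After 1 (gather 3 obsidian): obsidian=3
After 2 (gather 8 leather): leather=8 obsidian=3
After 3 (gather 2 leather): leather=10 obsidian=3
After 4 (gather 7 stone): leather=10 obsidian=3 stone=7
After 5 (craft anchor): anchor=2 leather=6 obsidian=3 stone=3
After 6 (gather 1 leather): anchor=2 leather=7 obsidian=3 stone=3
After 7 (gather 8 quartz): anchor=2 leather=7 obsidian=3 quartz=8 stone=3
After 8 (craft barrel): anchor=1 barrel=1 leather=7 obsidian=3 quartz=7 stone=3
After 9 (craft barrel): barrel=2 leather=7 obsidian=3 quartz=6 stone=3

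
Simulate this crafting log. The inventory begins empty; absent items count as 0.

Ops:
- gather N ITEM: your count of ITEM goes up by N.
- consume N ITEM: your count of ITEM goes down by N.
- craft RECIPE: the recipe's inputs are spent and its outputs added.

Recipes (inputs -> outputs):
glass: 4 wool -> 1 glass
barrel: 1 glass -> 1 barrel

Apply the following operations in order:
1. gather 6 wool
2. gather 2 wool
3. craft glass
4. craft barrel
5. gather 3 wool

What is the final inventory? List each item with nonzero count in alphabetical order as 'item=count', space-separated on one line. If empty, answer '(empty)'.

After 1 (gather 6 wool): wool=6
After 2 (gather 2 wool): wool=8
After 3 (craft glass): glass=1 wool=4
After 4 (craft barrel): barrel=1 wool=4
After 5 (gather 3 wool): barrel=1 wool=7

Answer: barrel=1 wool=7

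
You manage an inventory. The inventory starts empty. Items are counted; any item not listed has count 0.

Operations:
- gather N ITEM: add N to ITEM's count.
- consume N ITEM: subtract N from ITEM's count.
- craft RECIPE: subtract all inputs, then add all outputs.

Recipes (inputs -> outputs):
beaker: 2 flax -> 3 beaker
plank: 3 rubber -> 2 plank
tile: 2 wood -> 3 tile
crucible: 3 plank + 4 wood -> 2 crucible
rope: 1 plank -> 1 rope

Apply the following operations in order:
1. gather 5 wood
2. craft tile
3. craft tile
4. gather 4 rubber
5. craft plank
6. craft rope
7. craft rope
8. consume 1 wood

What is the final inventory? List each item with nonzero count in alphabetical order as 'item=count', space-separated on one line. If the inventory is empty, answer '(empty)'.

After 1 (gather 5 wood): wood=5
After 2 (craft tile): tile=3 wood=3
After 3 (craft tile): tile=6 wood=1
After 4 (gather 4 rubber): rubber=4 tile=6 wood=1
After 5 (craft plank): plank=2 rubber=1 tile=6 wood=1
After 6 (craft rope): plank=1 rope=1 rubber=1 tile=6 wood=1
After 7 (craft rope): rope=2 rubber=1 tile=6 wood=1
After 8 (consume 1 wood): rope=2 rubber=1 tile=6

Answer: rope=2 rubber=1 tile=6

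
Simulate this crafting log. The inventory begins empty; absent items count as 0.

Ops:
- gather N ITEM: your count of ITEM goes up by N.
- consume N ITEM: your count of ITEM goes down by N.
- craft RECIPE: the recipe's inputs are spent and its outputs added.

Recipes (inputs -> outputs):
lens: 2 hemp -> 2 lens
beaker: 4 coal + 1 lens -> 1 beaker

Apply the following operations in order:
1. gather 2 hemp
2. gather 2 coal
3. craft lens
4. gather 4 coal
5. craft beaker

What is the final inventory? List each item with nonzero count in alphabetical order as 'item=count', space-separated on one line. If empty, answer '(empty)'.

After 1 (gather 2 hemp): hemp=2
After 2 (gather 2 coal): coal=2 hemp=2
After 3 (craft lens): coal=2 lens=2
After 4 (gather 4 coal): coal=6 lens=2
After 5 (craft beaker): beaker=1 coal=2 lens=1

Answer: beaker=1 coal=2 lens=1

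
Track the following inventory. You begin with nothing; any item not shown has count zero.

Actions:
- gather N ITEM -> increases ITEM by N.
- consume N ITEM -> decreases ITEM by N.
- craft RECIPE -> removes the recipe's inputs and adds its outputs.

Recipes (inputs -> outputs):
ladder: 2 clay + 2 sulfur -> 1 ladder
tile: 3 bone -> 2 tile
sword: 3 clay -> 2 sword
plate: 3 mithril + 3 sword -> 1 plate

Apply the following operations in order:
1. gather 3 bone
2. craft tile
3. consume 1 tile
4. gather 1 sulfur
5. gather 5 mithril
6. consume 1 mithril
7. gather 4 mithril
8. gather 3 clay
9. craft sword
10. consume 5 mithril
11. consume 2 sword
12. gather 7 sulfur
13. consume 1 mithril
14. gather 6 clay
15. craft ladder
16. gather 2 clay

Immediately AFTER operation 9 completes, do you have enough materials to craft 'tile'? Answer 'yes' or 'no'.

After 1 (gather 3 bone): bone=3
After 2 (craft tile): tile=2
After 3 (consume 1 tile): tile=1
After 4 (gather 1 sulfur): sulfur=1 tile=1
After 5 (gather 5 mithril): mithril=5 sulfur=1 tile=1
After 6 (consume 1 mithril): mithril=4 sulfur=1 tile=1
After 7 (gather 4 mithril): mithril=8 sulfur=1 tile=1
After 8 (gather 3 clay): clay=3 mithril=8 sulfur=1 tile=1
After 9 (craft sword): mithril=8 sulfur=1 sword=2 tile=1

Answer: no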